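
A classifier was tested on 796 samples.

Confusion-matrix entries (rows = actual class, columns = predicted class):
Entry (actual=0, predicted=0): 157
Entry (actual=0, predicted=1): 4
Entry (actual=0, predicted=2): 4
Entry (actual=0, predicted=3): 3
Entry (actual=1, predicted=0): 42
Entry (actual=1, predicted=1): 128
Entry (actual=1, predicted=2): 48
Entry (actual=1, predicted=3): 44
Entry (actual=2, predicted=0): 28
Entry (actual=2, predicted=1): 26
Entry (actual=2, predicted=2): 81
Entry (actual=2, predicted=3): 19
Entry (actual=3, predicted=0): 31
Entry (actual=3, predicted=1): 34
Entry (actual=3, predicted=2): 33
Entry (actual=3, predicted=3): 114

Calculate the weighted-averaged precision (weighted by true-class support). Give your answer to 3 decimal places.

0.611

Per-class precision (TP/(TP+FP)):
  0: TP=157, FP=42+28+31=101 → 157/258 = 0.6085
  1: TP=128, FP=4+26+34=64 → 128/192 = 0.6667
  2: TP=81, FP=4+48+33=85 → 81/166 = 0.4880
  3: TP=114, FP=3+44+19=66 → 114/180 = 0.6333
Weighted-precision = Σ (supportᵢ/N)·precisionᵢ with N=796: (168/796)·0.6085 + (262/796)·0.6667 + (154/796)·0.4880 + (212/796)·0.6333 = 0.611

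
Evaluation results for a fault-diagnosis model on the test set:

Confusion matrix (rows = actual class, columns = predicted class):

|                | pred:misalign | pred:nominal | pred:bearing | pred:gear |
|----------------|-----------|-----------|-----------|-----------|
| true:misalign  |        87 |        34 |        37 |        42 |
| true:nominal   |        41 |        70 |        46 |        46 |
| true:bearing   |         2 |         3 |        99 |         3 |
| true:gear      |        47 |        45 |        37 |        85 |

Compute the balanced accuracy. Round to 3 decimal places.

0.526

Balanced accuracy = mean of per-class recall.
  misalign: recall = 87/200 = 0.4350
  nominal: recall = 70/203 = 0.3448
  bearing: recall = 99/107 = 0.9252
  gear: recall = 85/214 = 0.3972
Mean = (0.4350 + 0.3448 + 0.9252 + 0.3972) / 4 = 0.526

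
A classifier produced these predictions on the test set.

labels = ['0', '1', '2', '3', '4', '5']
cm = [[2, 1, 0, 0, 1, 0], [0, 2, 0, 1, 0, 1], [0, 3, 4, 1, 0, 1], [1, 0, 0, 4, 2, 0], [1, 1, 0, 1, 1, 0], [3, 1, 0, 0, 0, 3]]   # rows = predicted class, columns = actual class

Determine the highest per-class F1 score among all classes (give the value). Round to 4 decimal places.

Per-class F1 score (2·TP/(2·TP+FP+FN)):
  0: TP=2, FP=1+0+0+1+0=2, FN=0+0+1+1+3=5 → 4/11 = 0.36364
  1: TP=2, FP=0+0+1+0+1=2, FN=1+3+0+1+1=6 → 4/12 = 0.33333
  2: TP=4, FP=0+3+1+0+1=5, FN=0+0+0+0+0=0 → 8/13 = 0.61538
  3: TP=4, FP=1+0+0+2+0=3, FN=0+1+1+1+0=3 → 8/14 = 0.57143
  4: TP=1, FP=1+1+0+1+0=3, FN=1+0+0+2+0=3 → 2/8 = 0.25000
  5: TP=3, FP=3+1+0+0+0=4, FN=0+1+1+0+0=2 → 6/12 = 0.50000
Highest is class '2' with F1 score = 0.6154.

0.6154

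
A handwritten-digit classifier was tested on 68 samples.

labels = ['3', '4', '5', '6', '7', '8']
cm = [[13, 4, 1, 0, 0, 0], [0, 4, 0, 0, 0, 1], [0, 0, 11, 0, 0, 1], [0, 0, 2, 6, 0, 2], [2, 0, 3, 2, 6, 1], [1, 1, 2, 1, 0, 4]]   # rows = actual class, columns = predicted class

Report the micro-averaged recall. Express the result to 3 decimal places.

0.647

Micro-averaging pools counts across classes: ΣTP=44, ΣFP=24, ΣFN=24.
Micro-recall = TP/(TP+FN) on pooled counts = 0.647 (equals overall accuracy in single-label multiclass).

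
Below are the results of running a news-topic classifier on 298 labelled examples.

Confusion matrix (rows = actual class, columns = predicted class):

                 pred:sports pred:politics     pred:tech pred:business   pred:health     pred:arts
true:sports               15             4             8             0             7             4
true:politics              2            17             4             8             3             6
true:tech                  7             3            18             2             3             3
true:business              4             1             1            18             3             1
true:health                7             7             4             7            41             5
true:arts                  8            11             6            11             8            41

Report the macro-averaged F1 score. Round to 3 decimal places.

Per-class F1 score (2·TP/(2·TP+FP+FN)):
  sports: TP=15, FP=2+7+4+7+8=28, FN=4+8+0+7+4=23 → 30/81 = 0.3704
  politics: TP=17, FP=4+3+1+7+11=26, FN=2+4+8+3+6=23 → 34/83 = 0.4096
  tech: TP=18, FP=8+4+1+4+6=23, FN=7+3+2+3+3=18 → 36/77 = 0.4675
  business: TP=18, FP=0+8+2+7+11=28, FN=4+1+1+3+1=10 → 36/74 = 0.4865
  health: TP=41, FP=7+3+3+3+8=24, FN=7+7+4+7+5=30 → 82/136 = 0.6029
  arts: TP=41, FP=4+6+3+1+5=19, FN=8+11+6+11+8=44 → 82/145 = 0.5655
Macro-F1 score = mean = (0.3704 + 0.4096 + 0.4675 + 0.4865 + 0.6029 + 0.5655) / 6 = 0.484

0.484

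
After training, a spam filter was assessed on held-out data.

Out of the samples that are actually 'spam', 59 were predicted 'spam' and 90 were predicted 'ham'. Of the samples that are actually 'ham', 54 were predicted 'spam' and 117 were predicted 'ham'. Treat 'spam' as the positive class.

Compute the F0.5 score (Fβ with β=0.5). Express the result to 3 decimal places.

0.491

Fβ = (1+β²)·TP / ((1+β²)·TP + β²·FN + FP), with β²=1/4
= 1.25·59 / (1.25·59 + 0.25·90 + 54) = 0.491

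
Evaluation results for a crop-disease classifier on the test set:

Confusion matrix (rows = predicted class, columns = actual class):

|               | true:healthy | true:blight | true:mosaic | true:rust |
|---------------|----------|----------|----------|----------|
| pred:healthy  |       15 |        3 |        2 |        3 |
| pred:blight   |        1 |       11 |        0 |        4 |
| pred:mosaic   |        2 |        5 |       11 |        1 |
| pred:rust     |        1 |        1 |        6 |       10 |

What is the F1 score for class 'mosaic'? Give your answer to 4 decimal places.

Treat 'mosaic' as positive and all other classes as negative.
F1 score = 2·TP/(2·TP+FP+FN).
mosaic: TP=11, FP=2+5+1=8, FN=2+0+6=8 → 22/38 = 0.57895

0.5789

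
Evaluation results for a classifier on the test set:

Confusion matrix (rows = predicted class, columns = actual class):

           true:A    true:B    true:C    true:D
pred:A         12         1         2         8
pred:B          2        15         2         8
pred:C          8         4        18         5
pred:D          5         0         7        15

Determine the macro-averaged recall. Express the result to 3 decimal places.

0.558

Per-class recall (TP/(TP+FN)):
  A: TP=12, FN=2+8+5=15 → 12/27 = 0.4444
  B: TP=15, FN=1+4+0=5 → 15/20 = 0.7500
  C: TP=18, FN=2+2+7=11 → 18/29 = 0.6207
  D: TP=15, FN=8+8+5=21 → 15/36 = 0.4167
Macro-recall = mean = (0.4444 + 0.7500 + 0.6207 + 0.4167) / 4 = 0.558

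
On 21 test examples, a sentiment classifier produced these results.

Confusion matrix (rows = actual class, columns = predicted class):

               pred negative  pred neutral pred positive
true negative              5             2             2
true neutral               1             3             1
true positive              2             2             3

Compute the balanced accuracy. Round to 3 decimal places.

0.528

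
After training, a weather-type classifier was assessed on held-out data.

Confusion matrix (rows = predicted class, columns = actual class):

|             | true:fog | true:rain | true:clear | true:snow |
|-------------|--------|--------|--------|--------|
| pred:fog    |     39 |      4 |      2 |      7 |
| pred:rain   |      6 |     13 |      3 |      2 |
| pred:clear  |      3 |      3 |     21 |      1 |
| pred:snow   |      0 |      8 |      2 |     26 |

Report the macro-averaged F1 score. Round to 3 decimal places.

0.688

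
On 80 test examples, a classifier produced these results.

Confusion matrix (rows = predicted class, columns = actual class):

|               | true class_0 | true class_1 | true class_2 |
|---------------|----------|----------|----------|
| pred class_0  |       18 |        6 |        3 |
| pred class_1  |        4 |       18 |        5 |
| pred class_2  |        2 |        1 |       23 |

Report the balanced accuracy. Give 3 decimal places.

0.737

Balanced accuracy = mean of per-class recall.
  class_0: recall = 18/24 = 0.7500
  class_1: recall = 18/25 = 0.7200
  class_2: recall = 23/31 = 0.7419
Mean = (0.7500 + 0.7200 + 0.7419) / 3 = 0.737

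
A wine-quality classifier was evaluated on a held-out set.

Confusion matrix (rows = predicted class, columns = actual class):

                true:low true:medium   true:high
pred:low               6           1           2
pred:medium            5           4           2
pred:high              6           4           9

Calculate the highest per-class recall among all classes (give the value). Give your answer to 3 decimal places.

0.692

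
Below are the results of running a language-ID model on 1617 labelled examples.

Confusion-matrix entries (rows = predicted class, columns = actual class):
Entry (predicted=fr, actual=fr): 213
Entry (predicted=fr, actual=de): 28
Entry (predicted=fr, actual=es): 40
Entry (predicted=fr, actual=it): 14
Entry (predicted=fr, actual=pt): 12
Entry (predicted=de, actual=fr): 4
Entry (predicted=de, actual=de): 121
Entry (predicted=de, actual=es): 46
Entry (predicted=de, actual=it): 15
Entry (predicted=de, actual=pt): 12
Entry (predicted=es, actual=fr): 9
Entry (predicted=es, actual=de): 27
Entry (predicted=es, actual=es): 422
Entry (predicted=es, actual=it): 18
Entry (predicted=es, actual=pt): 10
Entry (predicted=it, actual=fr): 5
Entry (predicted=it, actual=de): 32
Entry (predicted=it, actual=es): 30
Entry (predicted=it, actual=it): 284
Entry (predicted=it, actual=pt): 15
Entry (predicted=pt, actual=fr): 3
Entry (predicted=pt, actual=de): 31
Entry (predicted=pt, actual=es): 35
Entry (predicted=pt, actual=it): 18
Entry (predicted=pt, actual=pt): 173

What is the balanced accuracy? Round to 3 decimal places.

0.749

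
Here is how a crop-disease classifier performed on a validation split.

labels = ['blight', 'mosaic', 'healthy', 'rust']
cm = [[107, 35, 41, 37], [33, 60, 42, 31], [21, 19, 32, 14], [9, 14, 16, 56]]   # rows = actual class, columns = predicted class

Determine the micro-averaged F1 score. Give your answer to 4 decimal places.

0.4497

Micro-averaging pools counts across classes: ΣTP=255, ΣFP=312, ΣFN=312.
Micro-F1 score = 2·TP/(2·TP+FP+FN) on pooled counts = 0.4497 (equals overall accuracy in single-label multiclass).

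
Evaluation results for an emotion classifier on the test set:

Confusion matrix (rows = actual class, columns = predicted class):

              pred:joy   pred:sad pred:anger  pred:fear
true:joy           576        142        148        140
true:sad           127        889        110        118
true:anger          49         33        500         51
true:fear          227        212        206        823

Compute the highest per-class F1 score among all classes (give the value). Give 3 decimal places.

0.706

Per-class F1 score (2·TP/(2·TP+FP+FN)):
  joy: TP=576, FP=127+49+227=403, FN=142+148+140=430 → 1152/1985 = 0.5804
  sad: TP=889, FP=142+33+212=387, FN=127+110+118=355 → 1778/2520 = 0.7056
  anger: TP=500, FP=148+110+206=464, FN=49+33+51=133 → 1000/1597 = 0.6262
  fear: TP=823, FP=140+118+51=309, FN=227+212+206=645 → 1646/2600 = 0.6331
Highest is class 'sad' with F1 score = 0.706.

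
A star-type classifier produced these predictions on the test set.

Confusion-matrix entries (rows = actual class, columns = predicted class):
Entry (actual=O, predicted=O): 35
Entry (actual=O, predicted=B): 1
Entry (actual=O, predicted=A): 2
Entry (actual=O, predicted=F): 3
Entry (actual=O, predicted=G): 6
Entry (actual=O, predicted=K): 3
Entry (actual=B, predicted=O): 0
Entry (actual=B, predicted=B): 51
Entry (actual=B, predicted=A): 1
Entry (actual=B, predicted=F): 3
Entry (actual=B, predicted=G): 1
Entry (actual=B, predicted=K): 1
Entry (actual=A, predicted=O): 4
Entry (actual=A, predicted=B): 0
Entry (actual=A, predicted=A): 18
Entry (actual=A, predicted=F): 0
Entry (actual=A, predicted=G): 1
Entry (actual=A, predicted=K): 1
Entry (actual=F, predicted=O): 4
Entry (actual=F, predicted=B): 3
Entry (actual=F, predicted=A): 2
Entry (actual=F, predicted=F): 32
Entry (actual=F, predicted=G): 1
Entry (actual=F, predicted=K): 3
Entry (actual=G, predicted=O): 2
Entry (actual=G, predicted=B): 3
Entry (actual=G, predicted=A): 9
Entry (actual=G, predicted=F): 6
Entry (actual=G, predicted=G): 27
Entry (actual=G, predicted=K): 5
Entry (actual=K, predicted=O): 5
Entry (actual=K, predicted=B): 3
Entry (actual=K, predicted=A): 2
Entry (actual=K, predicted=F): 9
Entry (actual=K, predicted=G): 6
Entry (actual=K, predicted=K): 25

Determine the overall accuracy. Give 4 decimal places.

0.6763

Accuracy = trace / total = (35+51+18+32+27+25=188) / 278 = 188/278 = 0.6763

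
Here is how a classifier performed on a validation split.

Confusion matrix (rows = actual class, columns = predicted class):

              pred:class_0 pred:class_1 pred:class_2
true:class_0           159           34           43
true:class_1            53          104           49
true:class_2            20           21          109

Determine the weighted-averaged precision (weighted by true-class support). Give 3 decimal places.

0.638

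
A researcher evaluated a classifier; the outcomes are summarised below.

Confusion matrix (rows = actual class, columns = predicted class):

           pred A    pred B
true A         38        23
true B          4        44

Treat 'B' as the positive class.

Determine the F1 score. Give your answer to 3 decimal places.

0.765

Precision = TP/(TP+FP) = 44/67 = 0.6567
Recall = TP/(TP+FN) = 44/48 = 0.9167
F1 = 2·TP/(2·TP+FP+FN) = 88/115 = 0.765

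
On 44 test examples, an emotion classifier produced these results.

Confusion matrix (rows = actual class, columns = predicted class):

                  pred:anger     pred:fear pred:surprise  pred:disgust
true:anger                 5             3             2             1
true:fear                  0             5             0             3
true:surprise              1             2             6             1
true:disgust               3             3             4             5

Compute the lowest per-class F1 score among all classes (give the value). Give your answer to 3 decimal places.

Per-class F1 score (2·TP/(2·TP+FP+FN)):
  anger: TP=5, FP=0+1+3=4, FN=3+2+1=6 → 10/20 = 0.5000
  fear: TP=5, FP=3+2+3=8, FN=0+0+3=3 → 10/21 = 0.4762
  surprise: TP=6, FP=2+0+4=6, FN=1+2+1=4 → 12/22 = 0.5455
  disgust: TP=5, FP=1+3+1=5, FN=3+3+4=10 → 10/25 = 0.4000
Lowest is class 'disgust' with F1 score = 0.400.

0.400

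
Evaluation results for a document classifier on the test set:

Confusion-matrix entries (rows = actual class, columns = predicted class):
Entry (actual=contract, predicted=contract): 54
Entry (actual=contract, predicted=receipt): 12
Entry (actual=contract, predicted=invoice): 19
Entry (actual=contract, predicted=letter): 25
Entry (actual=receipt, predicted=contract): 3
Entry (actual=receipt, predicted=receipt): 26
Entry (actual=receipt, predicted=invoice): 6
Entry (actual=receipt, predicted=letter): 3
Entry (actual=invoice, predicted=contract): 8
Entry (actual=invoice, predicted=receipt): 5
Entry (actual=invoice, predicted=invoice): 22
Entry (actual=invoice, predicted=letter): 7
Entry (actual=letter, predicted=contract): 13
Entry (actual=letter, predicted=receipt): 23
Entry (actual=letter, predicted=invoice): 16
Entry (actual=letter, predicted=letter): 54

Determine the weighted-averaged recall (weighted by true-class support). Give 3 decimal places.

Per-class recall (TP/(TP+FN)):
  contract: TP=54, FN=12+19+25=56 → 54/110 = 0.4909
  receipt: TP=26, FN=3+6+3=12 → 26/38 = 0.6842
  invoice: TP=22, FN=8+5+7=20 → 22/42 = 0.5238
  letter: TP=54, FN=13+23+16=52 → 54/106 = 0.5094
Weighted-recall = Σ (supportᵢ/N)·recallᵢ with N=296: (110/296)·0.4909 + (38/296)·0.6842 + (42/296)·0.5238 + (106/296)·0.5094 = 0.527

0.527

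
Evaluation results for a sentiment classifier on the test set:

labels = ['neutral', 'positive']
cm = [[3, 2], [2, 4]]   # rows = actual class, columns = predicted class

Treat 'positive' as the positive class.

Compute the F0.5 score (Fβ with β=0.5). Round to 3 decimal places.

0.667

Fβ = (1+β²)·TP / ((1+β²)·TP + β²·FN + FP), with β²=1/4
= 1.25·4 / (1.25·4 + 0.25·2 + 2) = 0.667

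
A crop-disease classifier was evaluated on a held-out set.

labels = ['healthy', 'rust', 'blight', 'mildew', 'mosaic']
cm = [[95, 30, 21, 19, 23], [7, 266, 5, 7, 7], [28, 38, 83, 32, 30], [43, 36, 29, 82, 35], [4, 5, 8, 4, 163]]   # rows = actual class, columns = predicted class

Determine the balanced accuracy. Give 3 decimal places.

0.612

Balanced accuracy = mean of per-class recall.
  healthy: recall = 95/188 = 0.5053
  rust: recall = 266/292 = 0.9110
  blight: recall = 83/211 = 0.3934
  mildew: recall = 82/225 = 0.3644
  mosaic: recall = 163/184 = 0.8859
Mean = (0.5053 + 0.9110 + 0.3934 + 0.3644 + 0.8859) / 5 = 0.612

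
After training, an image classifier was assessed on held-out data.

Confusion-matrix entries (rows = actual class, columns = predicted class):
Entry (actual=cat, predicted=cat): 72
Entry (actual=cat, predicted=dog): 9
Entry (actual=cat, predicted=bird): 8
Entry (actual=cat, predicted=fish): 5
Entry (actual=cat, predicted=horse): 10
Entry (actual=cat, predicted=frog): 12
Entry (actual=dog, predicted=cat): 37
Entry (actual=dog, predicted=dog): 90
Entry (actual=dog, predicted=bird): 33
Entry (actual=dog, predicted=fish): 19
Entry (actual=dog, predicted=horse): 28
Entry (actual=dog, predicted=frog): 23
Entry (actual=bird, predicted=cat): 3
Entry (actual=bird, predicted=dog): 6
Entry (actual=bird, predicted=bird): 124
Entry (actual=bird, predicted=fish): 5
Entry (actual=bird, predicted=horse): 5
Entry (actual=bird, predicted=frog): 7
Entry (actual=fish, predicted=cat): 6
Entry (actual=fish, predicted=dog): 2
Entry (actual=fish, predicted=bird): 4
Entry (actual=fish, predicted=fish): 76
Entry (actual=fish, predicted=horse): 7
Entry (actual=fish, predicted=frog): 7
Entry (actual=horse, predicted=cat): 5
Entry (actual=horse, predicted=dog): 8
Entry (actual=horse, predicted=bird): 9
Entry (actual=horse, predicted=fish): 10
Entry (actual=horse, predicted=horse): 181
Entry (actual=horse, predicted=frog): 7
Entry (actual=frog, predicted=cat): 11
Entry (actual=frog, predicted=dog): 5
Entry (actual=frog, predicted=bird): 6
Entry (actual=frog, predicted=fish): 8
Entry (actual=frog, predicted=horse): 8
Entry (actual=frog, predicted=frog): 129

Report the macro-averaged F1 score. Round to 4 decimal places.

0.6717

Per-class F1 score (2·TP/(2·TP+FP+FN)):
  cat: TP=72, FP=37+3+6+5+11=62, FN=9+8+5+10+12=44 → 144/250 = 0.57600
  dog: TP=90, FP=9+6+2+8+5=30, FN=37+33+19+28+23=140 → 180/350 = 0.51429
  bird: TP=124, FP=8+33+4+9+6=60, FN=3+6+5+5+7=26 → 248/334 = 0.74251
  fish: TP=76, FP=5+19+5+10+8=47, FN=6+2+4+7+7=26 → 152/225 = 0.67556
  horse: TP=181, FP=10+28+5+7+8=58, FN=5+8+9+10+7=39 → 362/459 = 0.78867
  frog: TP=129, FP=12+23+7+7+7=56, FN=11+5+6+8+8=38 → 258/352 = 0.73295
Macro-F1 score = mean = (0.57600 + 0.51429 + 0.74251 + 0.67556 + 0.78867 + 0.73295) / 6 = 0.6717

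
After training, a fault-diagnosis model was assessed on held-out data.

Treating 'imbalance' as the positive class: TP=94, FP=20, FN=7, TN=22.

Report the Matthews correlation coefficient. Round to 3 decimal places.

0.515

MCC = (TP·TN − FP·FN) / √((TP+FP)(TP+FN)(TN+FP)(TN+FN))
Numerator = 94·22 − 20·7 = 1928
Denominator = √(114·101·42·29) = √14024052 = 3744.8701
MCC = 1928 / 3744.8701 = 0.515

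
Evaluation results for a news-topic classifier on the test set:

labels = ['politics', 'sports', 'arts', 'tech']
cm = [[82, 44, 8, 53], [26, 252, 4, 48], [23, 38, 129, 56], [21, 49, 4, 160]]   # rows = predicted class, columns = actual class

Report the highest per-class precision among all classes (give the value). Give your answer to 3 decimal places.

0.764

Per-class precision (TP/(TP+FP)):
  politics: TP=82, FP=44+8+53=105 → 82/187 = 0.4385
  sports: TP=252, FP=26+4+48=78 → 252/330 = 0.7636
  arts: TP=129, FP=23+38+56=117 → 129/246 = 0.5244
  tech: TP=160, FP=21+49+4=74 → 160/234 = 0.6838
Highest is class 'sports' with precision = 0.764.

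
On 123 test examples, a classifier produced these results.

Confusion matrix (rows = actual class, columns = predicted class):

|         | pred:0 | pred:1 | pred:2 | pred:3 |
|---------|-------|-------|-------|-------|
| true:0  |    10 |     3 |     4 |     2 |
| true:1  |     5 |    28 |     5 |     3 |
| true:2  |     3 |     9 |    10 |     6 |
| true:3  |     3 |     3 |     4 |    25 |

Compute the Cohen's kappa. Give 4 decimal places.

0.4441

Observed agreement pₒ = trace/N = 73/123 = 0.59350
Expected agreement pₑ = Σ (rowᵢ·colᵢ)/N² = (19·21 + 41·43 + 28·23 + 35·36)/123² = 0.26876
κ = (pₒ − pₑ)/(1 − pₑ) = (0.59350 − 0.26876)/(1 − 0.26876) = 0.4441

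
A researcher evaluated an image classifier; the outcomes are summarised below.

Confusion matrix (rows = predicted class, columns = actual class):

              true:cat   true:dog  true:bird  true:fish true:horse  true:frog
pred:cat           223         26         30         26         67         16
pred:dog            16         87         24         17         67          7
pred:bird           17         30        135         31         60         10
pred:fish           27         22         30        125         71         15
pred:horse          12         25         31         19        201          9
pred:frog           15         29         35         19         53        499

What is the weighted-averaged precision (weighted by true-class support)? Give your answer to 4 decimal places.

0.6029

Per-class precision (TP/(TP+FP)):
  cat: TP=223, FP=26+30+26+67+16=165 → 223/388 = 0.57474
  dog: TP=87, FP=16+24+17+67+7=131 → 87/218 = 0.39908
  bird: TP=135, FP=17+30+31+60+10=148 → 135/283 = 0.47703
  fish: TP=125, FP=27+22+30+71+15=165 → 125/290 = 0.43103
  horse: TP=201, FP=12+25+31+19+9=96 → 201/297 = 0.67677
  frog: TP=499, FP=15+29+35+19+53=151 → 499/650 = 0.76769
Weighted-precision = Σ (supportᵢ/N)·precisionᵢ with N=2126: (310/2126)·0.57474 + (219/2126)·0.39908 + (285/2126)·0.47703 + (237/2126)·0.43103 + (519/2126)·0.67677 + (556/2126)·0.76769 = 0.6029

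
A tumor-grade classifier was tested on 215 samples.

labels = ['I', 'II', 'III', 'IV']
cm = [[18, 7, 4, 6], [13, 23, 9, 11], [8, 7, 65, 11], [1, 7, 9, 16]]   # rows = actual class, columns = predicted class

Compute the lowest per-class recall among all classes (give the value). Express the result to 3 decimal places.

0.411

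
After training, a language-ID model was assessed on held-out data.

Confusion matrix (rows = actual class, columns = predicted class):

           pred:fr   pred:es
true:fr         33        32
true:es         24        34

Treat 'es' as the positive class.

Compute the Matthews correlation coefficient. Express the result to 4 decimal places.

0.0940

MCC = (TP·TN − FP·FN) / √((TP+FP)(TP+FN)(TN+FP)(TN+FN))
Numerator = 34·33 − 32·24 = 354
Denominator = √(66·58·65·57) = √14182740 = 3765.9979
MCC = 354 / 3765.9979 = 0.0940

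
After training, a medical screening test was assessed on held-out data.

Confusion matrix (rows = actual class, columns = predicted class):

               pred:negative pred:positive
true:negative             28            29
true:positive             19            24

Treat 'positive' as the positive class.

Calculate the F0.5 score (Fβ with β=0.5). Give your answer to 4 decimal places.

Fβ = (1+β²)·TP / ((1+β²)·TP + β²·FN + FP), with β²=1/4
= 1.25·24 / (1.25·24 + 0.25·19 + 29) = 0.4706

0.4706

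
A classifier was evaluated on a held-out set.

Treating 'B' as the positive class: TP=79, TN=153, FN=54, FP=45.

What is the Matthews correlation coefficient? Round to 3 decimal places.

MCC = (TP·TN − FP·FN) / √((TP+FP)(TP+FN)(TN+FP)(TN+FN))
Numerator = 79·153 − 45·54 = 9657
Denominator = √(124·133·198·207) = √675941112 = 25998.8675
MCC = 9657 / 25998.8675 = 0.371

0.371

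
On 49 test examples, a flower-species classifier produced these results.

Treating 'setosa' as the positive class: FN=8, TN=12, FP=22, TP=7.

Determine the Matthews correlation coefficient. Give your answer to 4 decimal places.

-0.1692

MCC = (TP·TN − FP·FN) / √((TP+FP)(TP+FN)(TN+FP)(TN+FN))
Numerator = 7·12 − 22·8 = -92
Denominator = √(29·15·34·20) = √295800 = 543.8750
MCC = -92 / 543.8750 = -0.1692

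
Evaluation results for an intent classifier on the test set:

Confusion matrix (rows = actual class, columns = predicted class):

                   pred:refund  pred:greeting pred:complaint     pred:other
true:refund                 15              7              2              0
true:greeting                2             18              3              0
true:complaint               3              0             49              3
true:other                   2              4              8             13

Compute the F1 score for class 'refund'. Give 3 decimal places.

One-vs-rest for 'refund': TP = diagonal; FP = other classes predicted 'refund'; FN = 'refund' predicted as other.
F1 score = 2·TP/(2·TP+FP+FN).
refund: TP=15, FP=2+3+2=7, FN=7+2+0=9 → 30/46 = 0.6522

0.652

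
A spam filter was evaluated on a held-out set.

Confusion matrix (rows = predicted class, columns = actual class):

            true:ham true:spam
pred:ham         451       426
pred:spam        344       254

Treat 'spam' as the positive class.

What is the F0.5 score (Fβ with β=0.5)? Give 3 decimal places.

Fβ = (1+β²)·TP / ((1+β²)·TP + β²·FN + FP), with β²=1/4
= 1.25·254 / (1.25·254 + 0.25·426 + 344) = 0.413

0.413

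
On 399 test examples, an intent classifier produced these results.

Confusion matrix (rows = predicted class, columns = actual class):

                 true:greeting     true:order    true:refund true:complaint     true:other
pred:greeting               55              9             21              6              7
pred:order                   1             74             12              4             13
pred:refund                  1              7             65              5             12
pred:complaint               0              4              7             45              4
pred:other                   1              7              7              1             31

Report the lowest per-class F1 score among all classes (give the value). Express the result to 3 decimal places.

0.544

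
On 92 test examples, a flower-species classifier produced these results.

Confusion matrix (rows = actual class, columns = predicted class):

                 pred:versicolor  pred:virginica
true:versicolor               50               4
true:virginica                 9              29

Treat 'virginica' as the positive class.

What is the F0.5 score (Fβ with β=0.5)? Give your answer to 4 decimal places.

Fβ = (1+β²)·TP / ((1+β²)·TP + β²·FN + FP), with β²=1/4
= 1.25·29 / (1.25·29 + 0.25·9 + 4) = 0.8529

0.8529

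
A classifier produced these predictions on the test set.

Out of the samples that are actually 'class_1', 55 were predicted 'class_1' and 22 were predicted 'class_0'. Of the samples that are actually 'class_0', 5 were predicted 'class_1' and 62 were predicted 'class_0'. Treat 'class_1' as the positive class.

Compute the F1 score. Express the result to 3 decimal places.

Precision = TP/(TP+FP) = 55/60 = 0.9167
Recall = TP/(TP+FN) = 55/77 = 0.7143
F1 = 2·TP/(2·TP+FP+FN) = 110/137 = 0.803

0.803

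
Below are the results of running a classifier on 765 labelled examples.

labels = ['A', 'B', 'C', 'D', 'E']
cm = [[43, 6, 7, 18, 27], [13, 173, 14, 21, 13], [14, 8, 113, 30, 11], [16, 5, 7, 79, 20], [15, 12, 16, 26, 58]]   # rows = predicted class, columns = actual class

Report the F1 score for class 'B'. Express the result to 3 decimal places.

Take TP from the diagonal, FP from the rest of the 'B' prediction marginal, FN from the rest of the 'B' actual marginal.
F1 score = 2·TP/(2·TP+FP+FN).
B: TP=173, FP=13+14+21+13=61, FN=6+8+5+12=31 → 346/438 = 0.7900

0.790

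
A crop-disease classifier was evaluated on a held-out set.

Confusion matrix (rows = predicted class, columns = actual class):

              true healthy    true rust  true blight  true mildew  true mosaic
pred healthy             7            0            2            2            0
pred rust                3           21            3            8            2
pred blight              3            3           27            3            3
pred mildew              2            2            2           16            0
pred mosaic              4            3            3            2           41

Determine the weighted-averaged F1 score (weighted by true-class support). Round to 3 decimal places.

0.682

Per-class F1 score (2·TP/(2·TP+FP+FN)):
  healthy: TP=7, FP=0+2+2+0=4, FN=3+3+2+4=12 → 14/30 = 0.4667
  rust: TP=21, FP=3+3+8+2=16, FN=0+3+2+3=8 → 42/66 = 0.6364
  blight: TP=27, FP=3+3+3+3=12, FN=2+3+2+3=10 → 54/76 = 0.7105
  mildew: TP=16, FP=2+2+2+0=6, FN=2+8+3+2=15 → 32/53 = 0.6038
  mosaic: TP=41, FP=4+3+3+2=12, FN=0+2+3+0=5 → 82/99 = 0.8283
Weighted-F1 score = Σ (supportᵢ/N)·F1 scoreᵢ with N=162: (19/162)·0.4667 + (29/162)·0.6364 + (37/162)·0.7105 + (31/162)·0.6038 + (46/162)·0.8283 = 0.682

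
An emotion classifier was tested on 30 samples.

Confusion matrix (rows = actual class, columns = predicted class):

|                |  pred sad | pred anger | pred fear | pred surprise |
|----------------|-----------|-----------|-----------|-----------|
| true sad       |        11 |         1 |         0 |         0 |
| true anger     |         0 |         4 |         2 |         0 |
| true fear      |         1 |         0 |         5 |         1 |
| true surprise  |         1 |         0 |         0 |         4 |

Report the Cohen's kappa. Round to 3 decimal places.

Observed agreement pₒ = trace/N = 24/30 = 0.8000
Expected agreement pₑ = Σ (rowᵢ·colᵢ)/N² = (12·13 + 6·5 + 7·7 + 5·5)/30² = 0.2889
κ = (pₒ − pₑ)/(1 − pₑ) = (0.8000 − 0.2889)/(1 − 0.2889) = 0.719

0.719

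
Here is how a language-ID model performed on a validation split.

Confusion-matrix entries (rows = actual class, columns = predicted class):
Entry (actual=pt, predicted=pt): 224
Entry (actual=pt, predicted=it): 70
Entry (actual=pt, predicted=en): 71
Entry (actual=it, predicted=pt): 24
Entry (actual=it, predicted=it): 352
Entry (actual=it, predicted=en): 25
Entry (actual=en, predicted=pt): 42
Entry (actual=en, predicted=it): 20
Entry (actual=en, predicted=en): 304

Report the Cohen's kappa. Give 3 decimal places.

0.665

Observed agreement pₒ = trace/N = 880/1132 = 0.7774
Expected agreement pₑ = Σ (rowᵢ·colᵢ)/N² = (365·290 + 401·442 + 366·400)/1132² = 0.3352
κ = (pₒ − pₑ)/(1 − pₑ) = (0.7774 − 0.3352)/(1 − 0.3352) = 0.665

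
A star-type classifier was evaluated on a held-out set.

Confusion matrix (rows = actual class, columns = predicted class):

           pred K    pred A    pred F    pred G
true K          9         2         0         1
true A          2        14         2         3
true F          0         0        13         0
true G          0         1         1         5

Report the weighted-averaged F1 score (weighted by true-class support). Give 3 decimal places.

0.772

Per-class F1 score (2·TP/(2·TP+FP+FN)):
  K: TP=9, FP=2+0+0=2, FN=2+0+1=3 → 18/23 = 0.7826
  A: TP=14, FP=2+0+1=3, FN=2+2+3=7 → 28/38 = 0.7368
  F: TP=13, FP=0+2+1=3, FN=0+0+0=0 → 26/29 = 0.8966
  G: TP=5, FP=1+3+0=4, FN=0+1+1=2 → 10/16 = 0.6250
Weighted-F1 score = Σ (supportᵢ/N)·F1 scoreᵢ with N=53: (12/53)·0.7826 + (21/53)·0.7368 + (13/53)·0.8966 + (7/53)·0.6250 = 0.772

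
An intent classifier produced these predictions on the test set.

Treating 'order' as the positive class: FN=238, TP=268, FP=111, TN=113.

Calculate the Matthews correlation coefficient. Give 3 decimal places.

MCC = (TP·TN − FP·FN) / √((TP+FP)(TP+FN)(TN+FP)(TN+FN))
Numerator = 268·113 − 111·238 = 3866
Denominator = √(379·506·224·351) = √15078038976 = 122792.6666
MCC = 3866 / 122792.6666 = 0.031

0.031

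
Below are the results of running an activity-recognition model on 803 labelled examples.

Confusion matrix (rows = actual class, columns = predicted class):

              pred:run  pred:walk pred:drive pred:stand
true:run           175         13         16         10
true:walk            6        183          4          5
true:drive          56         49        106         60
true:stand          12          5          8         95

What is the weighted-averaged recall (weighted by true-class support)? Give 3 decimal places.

0.696

Per-class recall (TP/(TP+FN)):
  run: TP=175, FN=13+16+10=39 → 175/214 = 0.8178
  walk: TP=183, FN=6+4+5=15 → 183/198 = 0.9242
  drive: TP=106, FN=56+49+60=165 → 106/271 = 0.3911
  stand: TP=95, FN=12+5+8=25 → 95/120 = 0.7917
Weighted-recall = Σ (supportᵢ/N)·recallᵢ with N=803: (214/803)·0.8178 + (198/803)·0.9242 + (271/803)·0.3911 + (120/803)·0.7917 = 0.696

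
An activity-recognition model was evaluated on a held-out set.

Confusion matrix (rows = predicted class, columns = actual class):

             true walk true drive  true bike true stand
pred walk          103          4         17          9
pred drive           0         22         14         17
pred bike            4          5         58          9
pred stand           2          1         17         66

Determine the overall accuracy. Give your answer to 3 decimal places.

0.716

Accuracy = trace / total = (103+22+58+66=249) / 348 = 249/348 = 0.716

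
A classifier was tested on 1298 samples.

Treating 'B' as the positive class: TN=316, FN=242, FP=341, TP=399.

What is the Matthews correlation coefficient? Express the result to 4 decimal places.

MCC = (TP·TN − FP·FN) / √((TP+FP)(TP+FN)(TN+FP)(TN+FN))
Numerator = 399·316 − 341·242 = 43562
Denominator = √(740·641·657·558) = √173895890040 = 417008.2614
MCC = 43562 / 417008.2614 = 0.1045

0.1045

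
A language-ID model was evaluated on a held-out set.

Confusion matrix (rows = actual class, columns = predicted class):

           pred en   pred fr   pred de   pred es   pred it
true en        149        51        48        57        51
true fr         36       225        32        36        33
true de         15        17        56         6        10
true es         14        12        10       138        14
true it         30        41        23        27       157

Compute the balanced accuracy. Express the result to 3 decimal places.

Balanced accuracy = mean of per-class recall.
  en: recall = 149/356 = 0.4185
  fr: recall = 225/362 = 0.6215
  de: recall = 56/104 = 0.5385
  es: recall = 138/188 = 0.7340
  it: recall = 157/278 = 0.5647
Mean = (0.4185 + 0.6215 + 0.5385 + 0.7340 + 0.5647) / 5 = 0.575

0.575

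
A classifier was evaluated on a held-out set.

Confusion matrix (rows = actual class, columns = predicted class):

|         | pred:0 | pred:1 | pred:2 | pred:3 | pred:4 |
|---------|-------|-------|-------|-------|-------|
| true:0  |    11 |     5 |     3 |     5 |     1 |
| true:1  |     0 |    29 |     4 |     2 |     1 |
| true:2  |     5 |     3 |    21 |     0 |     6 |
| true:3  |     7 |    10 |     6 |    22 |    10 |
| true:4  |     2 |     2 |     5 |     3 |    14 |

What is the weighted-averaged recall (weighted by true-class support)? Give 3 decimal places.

Per-class recall (TP/(TP+FN)):
  0: TP=11, FN=5+3+5+1=14 → 11/25 = 0.4400
  1: TP=29, FN=0+4+2+1=7 → 29/36 = 0.8056
  2: TP=21, FN=5+3+0+6=14 → 21/35 = 0.6000
  3: TP=22, FN=7+10+6+10=33 → 22/55 = 0.4000
  4: TP=14, FN=2+2+5+3=12 → 14/26 = 0.5385
Weighted-recall = Σ (supportᵢ/N)·recallᵢ with N=177: (25/177)·0.4400 + (36/177)·0.8056 + (35/177)·0.6000 + (55/177)·0.4000 + (26/177)·0.5385 = 0.548

0.548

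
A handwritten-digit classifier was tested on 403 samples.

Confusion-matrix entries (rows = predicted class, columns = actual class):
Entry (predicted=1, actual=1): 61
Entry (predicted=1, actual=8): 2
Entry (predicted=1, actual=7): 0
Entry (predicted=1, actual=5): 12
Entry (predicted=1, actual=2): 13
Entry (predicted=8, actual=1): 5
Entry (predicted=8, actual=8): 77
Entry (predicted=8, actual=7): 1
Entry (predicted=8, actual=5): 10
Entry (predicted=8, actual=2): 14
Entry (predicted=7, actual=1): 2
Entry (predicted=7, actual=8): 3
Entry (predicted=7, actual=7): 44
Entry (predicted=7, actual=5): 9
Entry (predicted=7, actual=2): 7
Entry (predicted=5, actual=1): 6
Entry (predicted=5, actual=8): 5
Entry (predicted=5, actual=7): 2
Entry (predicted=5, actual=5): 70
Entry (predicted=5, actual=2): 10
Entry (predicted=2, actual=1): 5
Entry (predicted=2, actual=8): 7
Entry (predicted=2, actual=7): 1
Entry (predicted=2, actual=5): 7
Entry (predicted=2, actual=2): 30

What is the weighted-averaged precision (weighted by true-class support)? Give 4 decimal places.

0.6963

Per-class precision (TP/(TP+FP)):
  1: TP=61, FP=2+0+12+13=27 → 61/88 = 0.69318
  8: TP=77, FP=5+1+10+14=30 → 77/107 = 0.71963
  7: TP=44, FP=2+3+9+7=21 → 44/65 = 0.67692
  5: TP=70, FP=6+5+2+10=23 → 70/93 = 0.75269
  2: TP=30, FP=5+7+1+7=20 → 30/50 = 0.60000
Weighted-precision = Σ (supportᵢ/N)·precisionᵢ with N=403: (79/403)·0.69318 + (94/403)·0.71963 + (48/403)·0.67692 + (108/403)·0.75269 + (74/403)·0.60000 = 0.6963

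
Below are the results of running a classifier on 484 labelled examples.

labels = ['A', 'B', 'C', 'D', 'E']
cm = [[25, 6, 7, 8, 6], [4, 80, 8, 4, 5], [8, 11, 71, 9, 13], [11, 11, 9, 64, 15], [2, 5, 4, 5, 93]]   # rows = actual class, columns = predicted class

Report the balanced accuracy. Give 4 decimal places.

0.6684

Balanced accuracy = mean of per-class recall.
  A: recall = 25/52 = 0.48077
  B: recall = 80/101 = 0.79208
  C: recall = 71/112 = 0.63393
  D: recall = 64/110 = 0.58182
  E: recall = 93/109 = 0.85321
Mean = (0.48077 + 0.79208 + 0.63393 + 0.58182 + 0.85321) / 5 = 0.6684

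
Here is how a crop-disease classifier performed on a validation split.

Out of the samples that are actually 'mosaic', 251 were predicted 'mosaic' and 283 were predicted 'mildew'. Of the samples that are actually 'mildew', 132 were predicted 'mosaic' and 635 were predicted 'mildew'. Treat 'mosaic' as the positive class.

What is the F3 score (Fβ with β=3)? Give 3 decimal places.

Fβ = (1+β²)·TP / ((1+β²)·TP + β²·FN + FP), with β²=9
= 10·251 / (10·251 + 9·283 + 132) = 0.484

0.484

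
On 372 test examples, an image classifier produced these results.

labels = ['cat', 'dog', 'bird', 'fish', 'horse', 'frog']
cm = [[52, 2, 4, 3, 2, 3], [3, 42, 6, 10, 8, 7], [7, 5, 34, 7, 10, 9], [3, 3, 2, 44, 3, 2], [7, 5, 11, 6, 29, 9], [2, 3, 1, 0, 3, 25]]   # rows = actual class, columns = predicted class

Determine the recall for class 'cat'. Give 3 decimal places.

0.788

One-vs-rest for 'cat': TP = diagonal; FP = other classes predicted 'cat'; FN = 'cat' predicted as other.
recall = TP/(TP+FN).
cat: TP=52, FN=2+4+3+2+3=14 → 52/66 = 0.7879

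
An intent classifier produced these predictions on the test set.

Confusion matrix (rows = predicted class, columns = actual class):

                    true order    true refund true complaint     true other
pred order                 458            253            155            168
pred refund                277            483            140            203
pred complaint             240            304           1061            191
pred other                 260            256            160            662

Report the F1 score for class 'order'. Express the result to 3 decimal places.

Take TP from the diagonal, FP from the rest of the 'order' prediction marginal, FN from the rest of the 'order' actual marginal.
F1 score = 2·TP/(2·TP+FP+FN).
order: TP=458, FP=253+155+168=576, FN=277+240+260=777 → 916/2269 = 0.4037

0.404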